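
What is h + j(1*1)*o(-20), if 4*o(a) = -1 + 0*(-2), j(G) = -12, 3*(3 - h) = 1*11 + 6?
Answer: 1/3 ≈ 0.33333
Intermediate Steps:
h = -8/3 (h = 3 - (1*11 + 6)/3 = 3 - (11 + 6)/3 = 3 - 1/3*17 = 3 - 17/3 = -8/3 ≈ -2.6667)
o(a) = -1/4 (o(a) = (-1 + 0*(-2))/4 = (-1 + 0)/4 = (1/4)*(-1) = -1/4)
h + j(1*1)*o(-20) = -8/3 - 12*(-1/4) = -8/3 + 3 = 1/3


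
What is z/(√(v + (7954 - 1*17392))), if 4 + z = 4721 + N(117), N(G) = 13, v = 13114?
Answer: 2365*√919/919 ≈ 78.014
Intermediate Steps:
z = 4730 (z = -4 + (4721 + 13) = -4 + 4734 = 4730)
z/(√(v + (7954 - 1*17392))) = 4730/(√(13114 + (7954 - 1*17392))) = 4730/(√(13114 + (7954 - 17392))) = 4730/(√(13114 - 9438)) = 4730/(√3676) = 4730/((2*√919)) = 4730*(√919/1838) = 2365*√919/919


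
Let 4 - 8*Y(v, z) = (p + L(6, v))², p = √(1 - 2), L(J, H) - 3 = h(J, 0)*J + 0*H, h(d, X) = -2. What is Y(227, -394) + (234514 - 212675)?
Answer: 43659/2 + 9*I/4 ≈ 21830.0 + 2.25*I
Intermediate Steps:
L(J, H) = 3 - 2*J (L(J, H) = 3 + (-2*J + 0*H) = 3 + (-2*J + 0) = 3 - 2*J)
p = I (p = √(-1) = I ≈ 1.0*I)
Y(v, z) = ½ - (-9 + I)²/8 (Y(v, z) = ½ - (I + (3 - 2*6))²/8 = ½ - (I + (3 - 12))²/8 = ½ - (I - 9)²/8 = ½ - (-9 + I)²/8)
Y(227, -394) + (234514 - 212675) = (-19/2 + 9*I/4) + (234514 - 212675) = (-19/2 + 9*I/4) + 21839 = 43659/2 + 9*I/4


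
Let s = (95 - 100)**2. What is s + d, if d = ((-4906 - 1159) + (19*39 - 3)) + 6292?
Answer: 990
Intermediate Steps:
s = 25 (s = (-5)**2 = 25)
d = 965 (d = (-6065 + (741 - 3)) + 6292 = (-6065 + 738) + 6292 = -5327 + 6292 = 965)
s + d = 25 + 965 = 990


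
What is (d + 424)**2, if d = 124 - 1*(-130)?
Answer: 459684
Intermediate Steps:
d = 254 (d = 124 + 130 = 254)
(d + 424)**2 = (254 + 424)**2 = 678**2 = 459684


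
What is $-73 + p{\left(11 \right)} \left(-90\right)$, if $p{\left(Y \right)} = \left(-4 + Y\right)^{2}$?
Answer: $-4483$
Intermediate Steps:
$-73 + p{\left(11 \right)} \left(-90\right) = -73 + \left(-4 + 11\right)^{2} \left(-90\right) = -73 + 7^{2} \left(-90\right) = -73 + 49 \left(-90\right) = -73 - 4410 = -4483$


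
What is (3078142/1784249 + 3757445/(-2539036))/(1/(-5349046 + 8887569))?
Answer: 3932345986270767561/4530272443964 ≈ 8.6802e+5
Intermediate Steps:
(3078142/1784249 + 3757445/(-2539036))/(1/(-5349046 + 8887569)) = (3078142*(1/1784249) + 3757445*(-1/2539036))/(1/3538523) = (3078142/1784249 - 3757445/2539036)/(1/3538523) = (1111295867307/4530272443964)*3538523 = 3932345986270767561/4530272443964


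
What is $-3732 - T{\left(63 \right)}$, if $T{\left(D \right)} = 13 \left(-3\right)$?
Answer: $-3693$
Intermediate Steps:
$T{\left(D \right)} = -39$
$-3732 - T{\left(63 \right)} = -3732 - -39 = -3732 + 39 = -3693$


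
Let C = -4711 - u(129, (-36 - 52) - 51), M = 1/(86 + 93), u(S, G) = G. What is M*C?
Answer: -4572/179 ≈ -25.542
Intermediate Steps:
M = 1/179 ≈ 0.0055866
C = -4572 (C = -4711 - ((-36 - 52) - 51) = -4711 - (-88 - 51) = -4711 - 1*(-139) = -4711 + 139 = -4572)
M*C = (1/179)*(-4572) = -4572/179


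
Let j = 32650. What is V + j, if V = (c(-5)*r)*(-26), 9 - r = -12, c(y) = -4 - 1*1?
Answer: 35380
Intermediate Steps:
c(y) = -5 (c(y) = -4 - 1 = -5)
r = 21 (r = 9 - 1*(-12) = 9 + 12 = 21)
V = 2730 (V = -5*21*(-26) = -105*(-26) = 2730)
V + j = 2730 + 32650 = 35380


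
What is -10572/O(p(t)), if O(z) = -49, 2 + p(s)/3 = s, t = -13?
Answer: 10572/49 ≈ 215.76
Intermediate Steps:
p(s) = -6 + 3*s
-10572/O(p(t)) = -10572/(-49) = -10572*(-1/49) = 10572/49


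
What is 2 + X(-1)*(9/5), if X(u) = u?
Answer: ⅕ ≈ 0.20000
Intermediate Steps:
2 + X(-1)*(9/5) = 2 - 9/5 = ⅕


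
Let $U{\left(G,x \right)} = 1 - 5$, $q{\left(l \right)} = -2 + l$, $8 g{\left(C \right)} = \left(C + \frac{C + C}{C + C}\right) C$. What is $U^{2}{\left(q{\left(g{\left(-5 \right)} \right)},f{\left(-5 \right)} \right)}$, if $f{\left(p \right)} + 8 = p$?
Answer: $16$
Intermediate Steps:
$f{\left(p \right)} = -8 + p$
$g{\left(C \right)} = \frac{C \left(1 + C\right)}{8}$ ($g{\left(C \right)} = \frac{\left(C + \frac{C + C}{C + C}\right) C}{8} = \frac{\left(C + \frac{2 C}{2 C}\right) C}{8} = \frac{\left(C + 2 C \frac{1}{2 C}\right) C}{8} = \frac{\left(C + 1\right) C}{8} = \frac{\left(1 + C\right) C}{8} = \frac{C \left(1 + C\right)}{8}$)
$U{\left(G,x \right)} = -4$ ($U{\left(G,x \right)} = 1 - 5 = -4$)
$U^{2}{\left(q{\left(g{\left(-5 \right)} \right)},f{\left(-5 \right)} \right)} = \left(-4\right)^{2} = 16$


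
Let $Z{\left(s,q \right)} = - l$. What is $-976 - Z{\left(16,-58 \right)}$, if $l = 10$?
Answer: $-966$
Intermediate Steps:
$Z{\left(s,q \right)} = -10$ ($Z{\left(s,q \right)} = \left(-1\right) 10 = -10$)
$-976 - Z{\left(16,-58 \right)} = -976 - -10 = -976 + 10 = -966$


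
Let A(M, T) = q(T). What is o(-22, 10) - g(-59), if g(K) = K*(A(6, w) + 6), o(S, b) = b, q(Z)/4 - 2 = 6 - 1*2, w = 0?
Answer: 1780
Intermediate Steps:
q(Z) = 24 (q(Z) = 8 + 4*(6 - 1*2) = 8 + 4*(6 - 2) = 8 + 4*4 = 8 + 16 = 24)
A(M, T) = 24
g(K) = 30*K (g(K) = K*(24 + 6) = K*30 = 30*K)
o(-22, 10) - g(-59) = 10 - 30*(-59) = 10 - 1*(-1770) = 10 + 1770 = 1780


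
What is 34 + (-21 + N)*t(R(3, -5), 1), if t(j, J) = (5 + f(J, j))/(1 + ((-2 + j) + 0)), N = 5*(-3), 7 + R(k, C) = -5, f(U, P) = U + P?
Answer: 226/13 ≈ 17.385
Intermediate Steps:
f(U, P) = P + U
R(k, C) = -12 (R(k, C) = -7 - 5 = -12)
N = -15
t(j, J) = (5 + J + j)/(-1 + j) (t(j, J) = (5 + (j + J))/(1 + ((-2 + j) + 0)) = (5 + (J + j))/(1 + (-2 + j)) = (5 + J + j)/(-1 + j))
34 + (-21 + N)*t(R(3, -5), 1) = 34 + (-21 - 15)*((5 + 1 - 12)/(-1 - 12)) = 34 - 36*(-6)/(-13) = 34 - (-36)*(-6)/13 = 34 - 36*6/13 = 34 - 216/13 = 226/13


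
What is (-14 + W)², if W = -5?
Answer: 361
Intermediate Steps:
(-14 + W)² = (-14 - 5)² = (-19)² = 361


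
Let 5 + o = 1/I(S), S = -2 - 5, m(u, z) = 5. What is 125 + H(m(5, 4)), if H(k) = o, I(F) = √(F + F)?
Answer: 120 - I*√14/14 ≈ 120.0 - 0.26726*I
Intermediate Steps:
S = -7
I(F) = √2*√F (I(F) = √(2*F) = √2*√F)
o = -5 - I*√14/14 (o = -5 + 1/(√2*√(-7)) = -5 + 1/(√2*(I*√7)) = -5 + 1/(I*√14) = -5 - I*√14/14 ≈ -5.0 - 0.26726*I)
H(k) = -5 - I*√14/14
125 + H(m(5, 4)) = 125 + (-5 - I*√14/14) = 120 - I*√14/14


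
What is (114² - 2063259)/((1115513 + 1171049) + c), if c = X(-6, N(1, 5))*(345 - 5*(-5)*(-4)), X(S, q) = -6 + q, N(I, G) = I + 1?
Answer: -2050263/2285582 ≈ -0.89704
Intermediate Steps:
N(I, G) = 1 + I
c = -980 (c = (-6 + (1 + 1))*(345 - 5*(-5)*(-4)) = (-6 + 2)*(345 + 25*(-4)) = -4*(345 - 100) = -4*245 = -980)
(114² - 2063259)/((1115513 + 1171049) + c) = (114² - 2063259)/((1115513 + 1171049) - 980) = (12996 - 2063259)/(2286562 - 980) = -2050263/2285582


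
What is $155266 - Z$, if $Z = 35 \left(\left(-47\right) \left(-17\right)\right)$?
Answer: $127301$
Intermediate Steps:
$Z = 27965$ ($Z = 35 \cdot 799 = 27965$)
$155266 - Z = 155266 - 27965 = 127301$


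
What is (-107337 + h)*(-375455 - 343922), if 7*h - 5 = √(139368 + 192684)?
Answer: 540506786458/7 - 1438754*√83013/7 ≈ 7.7156e+10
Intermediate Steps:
h = 5/7 + 2*√83013/7 (h = 5/7 + √(139368 + 192684)/7 = 5/7 + √332052/7 = 5/7 + (2*√83013)/7 = 5/7 + 2*√83013/7 ≈ 83.034)
(-107337 + h)*(-375455 - 343922) = (-107337 + (5/7 + 2*√83013/7))*(-375455 - 343922) = (-751354/7 + 2*√83013/7)*(-719377) = 540506786458/7 - 1438754*√83013/7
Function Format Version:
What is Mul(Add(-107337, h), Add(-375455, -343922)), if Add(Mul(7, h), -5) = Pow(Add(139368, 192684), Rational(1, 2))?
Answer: Add(Rational(540506786458, 7), Mul(Rational(-1438754, 7), Pow(83013, Rational(1, 2)))) ≈ 7.7156e+10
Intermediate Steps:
h = Add(Rational(5, 7), Mul(Rational(2, 7), Pow(83013, Rational(1, 2)))) (h = Add(Rational(5, 7), Mul(Rational(1, 7), Pow(Add(139368, 192684), Rational(1, 2)))) = Add(Rational(5, 7), Mul(Rational(1, 7), Pow(332052, Rational(1, 2)))) = Add(Rational(5, 7), Mul(Rational(1, 7), Mul(2, Pow(83013, Rational(1, 2))))) = Add(Rational(5, 7), Mul(Rational(2, 7), Pow(83013, Rational(1, 2)))) ≈ 83.034)
Mul(Add(-107337, h), Add(-375455, -343922)) = Mul(Add(-107337, Add(Rational(5, 7), Mul(Rational(2, 7), Pow(83013, Rational(1, 2))))), Add(-375455, -343922)) = Mul(Add(Rational(-751354, 7), Mul(Rational(2, 7), Pow(83013, Rational(1, 2)))), -719377) = Add(Rational(540506786458, 7), Mul(Rational(-1438754, 7), Pow(83013, Rational(1, 2))))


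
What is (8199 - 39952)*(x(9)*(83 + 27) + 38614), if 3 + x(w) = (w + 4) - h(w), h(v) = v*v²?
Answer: 1285234428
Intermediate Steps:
h(v) = v³
x(w) = 1 + w - w³ (x(w) = -3 + ((w + 4) - w³) = -3 + ((4 + w) - w³) = -3 + (4 + w - w³) = 1 + w - w³)
(8199 - 39952)*(x(9)*(83 + 27) + 38614) = (8199 - 39952)*((1 + 9 - 1*9³)*(83 + 27) + 38614) = -31753*((1 + 9 - 1*729)*110 + 38614) = -31753*((1 + 9 - 729)*110 + 38614) = -31753*(-719*110 + 38614) = -31753*(-79090 + 38614) = -31753*(-40476) = 1285234428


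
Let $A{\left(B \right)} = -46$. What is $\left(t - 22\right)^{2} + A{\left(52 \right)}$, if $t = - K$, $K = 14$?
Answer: $1250$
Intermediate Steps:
$t = -14$ ($t = \left(-1\right) 14 = -14$)
$\left(t - 22\right)^{2} + A{\left(52 \right)} = \left(-14 - 22\right)^{2} - 46 = \left(-36\right)^{2} - 46 = 1296 - 46 = 1250$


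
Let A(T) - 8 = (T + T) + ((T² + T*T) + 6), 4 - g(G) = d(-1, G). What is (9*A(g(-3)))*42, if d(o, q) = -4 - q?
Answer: 27972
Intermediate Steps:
g(G) = 8 + G (g(G) = 4 - (-4 - G) = 4 + (4 + G) = 8 + G)
A(T) = 14 + 2*T + 2*T² (A(T) = 8 + ((T + T) + ((T² + T*T) + 6)) = 8 + (2*T + ((T² + T²) + 6)) = 8 + (2*T + (2*T² + 6)) = 8 + (2*T + (6 + 2*T²)) = 8 + (6 + 2*T + 2*T²) = 14 + 2*T + 2*T²)
(9*A(g(-3)))*42 = (9*(14 + 2*(8 - 3) + 2*(8 - 3)²))*42 = (9*(14 + 2*5 + 2*5²))*42 = (9*(14 + 10 + 2*25))*42 = (9*(14 + 10 + 50))*42 = (9*74)*42 = 666*42 = 27972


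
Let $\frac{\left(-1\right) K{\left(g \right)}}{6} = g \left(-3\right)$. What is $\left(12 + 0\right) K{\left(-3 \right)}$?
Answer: $-648$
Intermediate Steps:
$K{\left(g \right)} = 18 g$ ($K{\left(g \right)} = - 6 g \left(-3\right) = - 6 \left(- 3 g\right) = 18 g$)
$\left(12 + 0\right) K{\left(-3 \right)} = \left(12 + 0\right) 18 \left(-3\right) = 12 \left(-54\right) = -648$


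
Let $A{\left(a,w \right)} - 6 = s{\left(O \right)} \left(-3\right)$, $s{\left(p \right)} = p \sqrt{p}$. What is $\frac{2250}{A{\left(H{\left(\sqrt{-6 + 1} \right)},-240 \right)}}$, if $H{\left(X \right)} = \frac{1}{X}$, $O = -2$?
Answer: $125 - 125 i \sqrt{2} \approx 125.0 - 176.78 i$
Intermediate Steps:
$s{\left(p \right)} = p^{\frac{3}{2}}$
$A{\left(a,w \right)} = 6 + 6 i \sqrt{2}$ ($A{\left(a,w \right)} = 6 + \left(-2\right)^{\frac{3}{2}} \left(-3\right) = 6 + - 2 i \sqrt{2} \left(-3\right) = 6 + 6 i \sqrt{2}$)
$\frac{2250}{A{\left(H{\left(\sqrt{-6 + 1} \right)},-240 \right)}} = \frac{2250}{6 + 6 i \sqrt{2}}$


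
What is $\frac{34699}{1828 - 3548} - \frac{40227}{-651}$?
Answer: $\frac{15533797}{373240} \approx 41.619$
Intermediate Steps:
$\frac{34699}{1828 - 3548} - \frac{40227}{-651} = \frac{34699}{-1720} - - \frac{13409}{217} = 34699 \left(- \frac{1}{1720}\right) + \frac{13409}{217} = - \frac{34699}{1720} + \frac{13409}{217} = \frac{15533797}{373240}$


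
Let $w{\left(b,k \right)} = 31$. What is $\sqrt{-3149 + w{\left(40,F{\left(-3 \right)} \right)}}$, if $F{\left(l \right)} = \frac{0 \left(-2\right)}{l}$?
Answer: $i \sqrt{3118} \approx 55.839 i$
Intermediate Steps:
$F{\left(l \right)} = 0$ ($F{\left(l \right)} = \frac{0}{l} = 0$)
$\sqrt{-3149 + w{\left(40,F{\left(-3 \right)} \right)}} = \sqrt{-3149 + 31} = \sqrt{-3118} = i \sqrt{3118}$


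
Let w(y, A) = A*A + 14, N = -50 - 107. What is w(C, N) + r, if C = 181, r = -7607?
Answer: 17056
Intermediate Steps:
N = -157
w(y, A) = 14 + A² (w(y, A) = A² + 14 = 14 + A²)
w(C, N) + r = (14 + (-157)²) - 7607 = (14 + 24649) - 7607 = 24663 - 7607 = 17056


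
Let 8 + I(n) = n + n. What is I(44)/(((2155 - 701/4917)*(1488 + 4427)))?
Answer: 39336/6267199211 ≈ 6.2765e-6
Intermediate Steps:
I(n) = -8 + 2*n (I(n) = -8 + (n + n) = -8 + 2*n)
I(44)/(((2155 - 701/4917)*(1488 + 4427))) = (-8 + 2*44)/(((2155 - 701/4917)*(1488 + 4427))) = (-8 + 88)/(((2155 - 701*1/4917)*5915)) = 80/(((2155 - 701/4917)*5915)) = 80/(((10595434/4917)*5915)) = 80/(62671992110/4917) = 80*(4917/62671992110) = 39336/6267199211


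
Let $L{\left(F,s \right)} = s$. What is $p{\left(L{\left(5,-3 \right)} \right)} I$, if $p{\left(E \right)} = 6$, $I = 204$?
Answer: $1224$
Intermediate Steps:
$p{\left(L{\left(5,-3 \right)} \right)} I = 6 \cdot 204 = 1224$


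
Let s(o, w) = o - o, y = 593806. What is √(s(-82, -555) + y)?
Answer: √593806 ≈ 770.59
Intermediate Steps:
s(o, w) = 0
√(s(-82, -555) + y) = √(0 + 593806) = √593806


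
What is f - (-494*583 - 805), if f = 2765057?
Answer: 3053864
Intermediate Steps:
f - (-494*583 - 805) = 2765057 - (-494*583 - 805) = 2765057 - (-288002 - 805) = 2765057 - 1*(-288807) = 2765057 + 288807 = 3053864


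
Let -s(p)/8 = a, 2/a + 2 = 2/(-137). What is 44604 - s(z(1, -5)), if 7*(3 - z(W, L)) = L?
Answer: 3077128/69 ≈ 44596.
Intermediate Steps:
z(W, L) = 3 - L/7
a = -137/138 (a = 2/(-2 + 2/(-137)) = 2/(-2 + 2*(-1/137)) = 2/(-2 - 2/137) = 2/(-276/137) = 2*(-137/276) = -137/138 ≈ -0.99275)
s(p) = 548/69 (s(p) = -8*(-137/138) = 548/69)
44604 - s(z(1, -5)) = 44604 - 1*548/69 = 44604 - 548/69 = 3077128/69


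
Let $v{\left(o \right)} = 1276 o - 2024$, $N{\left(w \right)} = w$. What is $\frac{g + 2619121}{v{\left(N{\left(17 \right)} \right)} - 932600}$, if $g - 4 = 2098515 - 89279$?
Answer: $- \frac{4628361}{912932} \approx -5.0698$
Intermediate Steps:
$g = 2009240$ ($g = 4 + \left(2098515 - 89279\right) = 4 + 2009236 = 2009240$)
$v{\left(o \right)} = -2024 + 1276 o$
$\frac{g + 2619121}{v{\left(N{\left(17 \right)} \right)} - 932600} = \frac{2009240 + 2619121}{\left(-2024 + 1276 \cdot 17\right) - 932600} = \frac{4628361}{\left(-2024 + 21692\right) - 932600} = \frac{4628361}{19668 - 932600} = \frac{4628361}{-912932} = 4628361 \left(- \frac{1}{912932}\right) = - \frac{4628361}{912932}$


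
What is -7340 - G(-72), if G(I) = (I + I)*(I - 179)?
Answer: -43484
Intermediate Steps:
G(I) = 2*I*(-179 + I) (G(I) = (2*I)*(-179 + I) = 2*I*(-179 + I))
-7340 - G(-72) = -7340 - 2*(-72)*(-179 - 72) = -7340 - 2*(-72)*(-251) = -7340 - 1*36144 = -7340 - 36144 = -43484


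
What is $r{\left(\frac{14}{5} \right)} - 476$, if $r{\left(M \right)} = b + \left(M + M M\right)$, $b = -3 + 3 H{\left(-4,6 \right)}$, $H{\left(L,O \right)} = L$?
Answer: $- \frac{12009}{25} \approx -480.36$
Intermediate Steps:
$b = -15$ ($b = -3 + 3 \left(-4\right) = -3 - 12 = -15$)
$r{\left(M \right)} = -15 + M + M^{2}$ ($r{\left(M \right)} = -15 + \left(M + M M\right) = -15 + \left(M + M^{2}\right) = -15 + M + M^{2}$)
$r{\left(\frac{14}{5} \right)} - 476 = \left(-15 + \frac{14}{5} + \left(\frac{14}{5}\right)^{2}\right) - 476 = \left(-15 + \frac{14}{5} + \frac{196}{25}\right) - 476 = - \frac{109}{25} - 476 = - \frac{12009}{25}$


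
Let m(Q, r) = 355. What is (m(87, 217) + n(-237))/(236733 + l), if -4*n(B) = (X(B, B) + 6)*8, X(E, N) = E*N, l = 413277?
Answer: -22399/130002 ≈ -0.17230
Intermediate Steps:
n(B) = -12 - 2*B² (n(B) = -(B*B + 6)*8/4 = -(B² + 6)*8/4 = -(6 + B²)*8/4 = -(48 + 8*B²)/4 = -12 - 2*B²)
(m(87, 217) + n(-237))/(236733 + l) = (355 + (-12 - 2*(-237)²))/(236733 + 413277) = (355 + (-12 - 2*56169))/650010 = (355 + (-12 - 112338))*(1/650010) = (355 - 112350)*(1/650010) = -111995*1/650010 = -22399/130002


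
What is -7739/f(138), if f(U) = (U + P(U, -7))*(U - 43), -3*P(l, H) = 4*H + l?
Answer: -23217/28880 ≈ -0.80391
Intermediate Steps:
P(l, H) = -4*H/3 - l/3 (P(l, H) = -(4*H + l)/3 = -(l + 4*H)/3 = -4*H/3 - l/3)
f(U) = (-43 + U)*(28/3 + 2*U/3) (f(U) = (U + (-4/3*(-7) - U/3))*(U - 43) = (U + (28/3 - U/3))*(-43 + U) = (28/3 + 2*U/3)*(-43 + U) = (-43 + U)*(28/3 + 2*U/3))
-7739/f(138) = -7739/(-1204/3 - 58/3*138 + (⅔)*138²) = -7739/(-1204/3 - 2668 + (⅔)*19044) = -7739/(-1204/3 - 2668 + 12696) = -7739/28880/3 = -7739*3/28880 = -23217/28880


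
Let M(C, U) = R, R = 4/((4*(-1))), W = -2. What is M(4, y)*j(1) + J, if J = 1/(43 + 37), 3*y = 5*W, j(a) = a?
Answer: -79/80 ≈ -0.98750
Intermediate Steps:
R = -1 (R = 4/(-4) = 4*(-1/4) = -1)
y = -10/3 (y = (5*(-2))/3 = (1/3)*(-10) = -10/3 ≈ -3.3333)
M(C, U) = -1
J = 1/80 ≈ 0.012500
M(4, y)*j(1) + J = -1*1 + 1/80 = -1 + 1/80 = -79/80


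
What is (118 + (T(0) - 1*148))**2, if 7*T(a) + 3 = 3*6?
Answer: 38025/49 ≈ 776.02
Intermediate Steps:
T(a) = 15/7 (T(a) = -3/7 + (3*6)/7 = -3/7 + (1/7)*18 = -3/7 + 18/7 = 15/7)
(118 + (T(0) - 1*148))**2 = (118 + (15/7 - 1*148))**2 = (118 + (15/7 - 148))**2 = (118 - 1021/7)**2 = (-195/7)**2 = 38025/49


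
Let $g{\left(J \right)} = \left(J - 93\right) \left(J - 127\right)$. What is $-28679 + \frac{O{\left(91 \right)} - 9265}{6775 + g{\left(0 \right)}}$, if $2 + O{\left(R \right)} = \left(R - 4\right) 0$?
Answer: $- \frac{533037161}{18586} \approx -28680.0$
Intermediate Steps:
$g{\left(J \right)} = \left(-127 + J\right) \left(-93 + J\right)$ ($g{\left(J \right)} = \left(-93 + J\right) \left(-127 + J\right) = \left(-127 + J\right) \left(-93 + J\right)$)
$O{\left(R \right)} = -2$ ($O{\left(R \right)} = -2 + \left(R - 4\right) 0 = -2 + \left(-4 + R\right) 0 = -2 + 0 = -2$)
$-28679 + \frac{O{\left(91 \right)} - 9265}{6775 + g{\left(0 \right)}} = -28679 + \frac{-2 - 9265}{6775 + \left(11811 + 0^{2} - 0\right)} = -28679 - \frac{9267}{6775 + \left(11811 + 0 + 0\right)} = -28679 - \frac{9267}{6775 + 11811} = -28679 - \frac{9267}{18586} = - \frac{533037161}{18586}$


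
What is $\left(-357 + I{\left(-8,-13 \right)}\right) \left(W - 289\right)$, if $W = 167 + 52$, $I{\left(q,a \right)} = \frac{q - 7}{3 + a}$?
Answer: $24885$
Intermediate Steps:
$I{\left(q,a \right)} = \frac{-7 + q}{3 + a}$
$W = 219$
$\left(-357 + I{\left(-8,-13 \right)}\right) \left(W - 289\right) = \left(-357 + \frac{-7 - 8}{3 - 13}\right) \left(219 - 289\right) = \left(-357 + \frac{1}{-10} \left(-15\right)\right) \left(-70\right) = \left(-357 - - \frac{3}{2}\right) \left(-70\right) = \left(-357 + \frac{3}{2}\right) \left(-70\right) = \left(- \frac{711}{2}\right) \left(-70\right) = 24885$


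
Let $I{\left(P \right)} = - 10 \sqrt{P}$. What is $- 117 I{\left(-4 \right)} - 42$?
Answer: $-42 + 2340 i \approx -42.0 + 2340.0 i$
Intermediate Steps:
$- 117 I{\left(-4 \right)} - 42 = - 117 \left(- 10 \sqrt{-4}\right) - 42 = - 117 \left(- 10 \cdot 2 i\right) - 42 = - 117 \left(- 20 i\right) - 42 = 2340 i - 42 = -42 + 2340 i$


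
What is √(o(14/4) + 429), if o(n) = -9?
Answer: 2*√105 ≈ 20.494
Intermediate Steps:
√(o(14/4) + 429) = √(-9 + 429) = √420 = 2*√105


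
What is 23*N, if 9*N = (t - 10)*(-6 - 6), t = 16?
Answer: -184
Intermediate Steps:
N = -8 (N = ((16 - 10)*(-6 - 6))/9 = (6*(-12))/9 = (1/9)*(-72) = -8)
23*N = 23*(-8) = -184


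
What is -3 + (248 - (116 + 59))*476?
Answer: 34745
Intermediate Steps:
-3 + (248 - (116 + 59))*476 = -3 + (248 - 1*175)*476 = -3 + (248 - 175)*476 = -3 + 73*476 = -3 + 34748 = 34745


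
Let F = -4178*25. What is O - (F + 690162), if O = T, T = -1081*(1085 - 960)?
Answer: -720837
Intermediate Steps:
T = -135125 (T = -1081*125 = -135125)
O = -135125
F = -104450
O - (F + 690162) = -135125 - (-104450 + 690162) = -135125 - 1*585712 = -135125 - 585712 = -720837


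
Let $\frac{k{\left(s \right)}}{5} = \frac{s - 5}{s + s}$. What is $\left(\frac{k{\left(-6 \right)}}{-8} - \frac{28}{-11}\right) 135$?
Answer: $\frac{93735}{352} \approx 266.29$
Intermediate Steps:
$k{\left(s \right)} = \frac{5 \left(-5 + s\right)}{2 s}$ ($k{\left(s \right)} = 5 \frac{s - 5}{s + s} = 5 \frac{-5 + s}{2 s} = \frac{5 \left(-5 + s\right)}{2 s}$)
$\left(\frac{k{\left(-6 \right)}}{-8} - \frac{28}{-11}\right) 135 = \left(\frac{\frac{5}{2} \frac{1}{-6} \left(-5 - 6\right)}{-8} - \frac{28}{-11}\right) 135 = \left(\frac{5}{2} \left(- \frac{1}{6}\right) \left(-11\right) \left(- \frac{1}{8}\right) - - \frac{28}{11}\right) 135 = \left(\frac{55}{12} \left(- \frac{1}{8}\right) + \frac{28}{11}\right) 135 = \left(- \frac{55}{96} + \frac{28}{11}\right) 135 = \frac{2083}{1056} \cdot 135 = \frac{93735}{352}$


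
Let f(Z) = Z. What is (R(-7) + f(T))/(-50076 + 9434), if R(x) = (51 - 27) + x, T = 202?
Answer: -219/40642 ≈ -0.0053885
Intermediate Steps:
R(x) = 24 + x
(R(-7) + f(T))/(-50076 + 9434) = ((24 - 7) + 202)/(-50076 + 9434) = (17 + 202)/(-40642) = 219*(-1/40642) = -219/40642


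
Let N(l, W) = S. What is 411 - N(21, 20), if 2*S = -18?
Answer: 420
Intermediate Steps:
S = -9 (S = (½)*(-18) = -9)
N(l, W) = -9
411 - N(21, 20) = 411 - 1*(-9) = 411 + 9 = 420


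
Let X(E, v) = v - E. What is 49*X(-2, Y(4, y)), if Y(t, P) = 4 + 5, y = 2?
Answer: 539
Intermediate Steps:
Y(t, P) = 9
49*X(-2, Y(4, y)) = 49*(9 - 1*(-2)) = 49*(9 + 2) = 49*11 = 539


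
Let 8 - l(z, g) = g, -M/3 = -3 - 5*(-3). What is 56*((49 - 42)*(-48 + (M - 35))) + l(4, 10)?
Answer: -46650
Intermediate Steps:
M = -36 (M = -3*(-3 - 5*(-3)) = -3*(-3 + 15) = -3*12 = -36)
l(z, g) = 8 - g
56*((49 - 42)*(-48 + (M - 35))) + l(4, 10) = 56*((49 - 42)*(-48 + (-36 - 35))) + (8 - 1*10) = 56*(7*(-48 - 71)) + (8 - 10) = 56*(7*(-119)) - 2 = 56*(-833) - 2 = -46648 - 2 = -46650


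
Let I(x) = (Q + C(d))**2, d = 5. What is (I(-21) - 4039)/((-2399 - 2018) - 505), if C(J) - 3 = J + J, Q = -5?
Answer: 3975/4922 ≈ 0.80760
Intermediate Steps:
C(J) = 3 + 2*J (C(J) = 3 + (J + J) = 3 + 2*J)
I(x) = 64 (I(x) = (-5 + (3 + 2*5))**2 = (-5 + (3 + 10))**2 = (-5 + 13)**2 = 8**2 = 64)
(I(-21) - 4039)/((-2399 - 2018) - 505) = (64 - 4039)/((-2399 - 2018) - 505) = -3975/(-4417 - 505) = -3975/(-4922) = -3975*(-1/4922) = 3975/4922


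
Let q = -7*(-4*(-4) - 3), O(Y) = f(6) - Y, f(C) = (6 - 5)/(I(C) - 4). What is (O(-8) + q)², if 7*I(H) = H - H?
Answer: 110889/16 ≈ 6930.6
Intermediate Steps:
I(H) = 0 (I(H) = (H - H)/7 = (⅐)*0 = 0)
f(C) = -¼ (f(C) = (6 - 5)/(0 - 4) = 1/(-4) = 1*(-¼) = -¼)
O(Y) = -¼ - Y
q = -91 (q = -7*(16 - 3) = -7*13 = -91)
(O(-8) + q)² = ((-¼ - 1*(-8)) - 91)² = ((-¼ + 8) - 91)² = (31/4 - 91)² = (-333/4)² = 110889/16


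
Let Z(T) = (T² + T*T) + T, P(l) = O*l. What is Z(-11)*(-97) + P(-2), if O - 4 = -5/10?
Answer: -22414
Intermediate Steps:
O = 7/2 (O = 4 - 5/10 = 4 - 5*⅒ = 4 - ½ = 7/2 ≈ 3.5000)
P(l) = 7*l/2
Z(T) = T + 2*T² (Z(T) = (T² + T²) + T = 2*T² + T = T + 2*T²)
Z(-11)*(-97) + P(-2) = -11*(1 + 2*(-11))*(-97) + (7/2)*(-2) = -11*(1 - 22)*(-97) - 7 = -11*(-21)*(-97) - 7 = 231*(-97) - 7 = -22407 - 7 = -22414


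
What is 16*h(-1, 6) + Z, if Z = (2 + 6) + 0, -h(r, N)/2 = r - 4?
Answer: 168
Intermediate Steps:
h(r, N) = 8 - 2*r (h(r, N) = -2*(r - 4) = -2*(-4 + r) = 8 - 2*r)
Z = 8 (Z = 8 + 0 = 8)
16*h(-1, 6) + Z = 16*(8 - 2*(-1)) + 8 = 16*(8 + 2) + 8 = 16*10 + 8 = 160 + 8 = 168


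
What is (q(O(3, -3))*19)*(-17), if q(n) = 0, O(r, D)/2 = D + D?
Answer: 0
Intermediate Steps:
O(r, D) = 4*D (O(r, D) = 2*(D + D) = 2*(2*D) = 4*D)
(q(O(3, -3))*19)*(-17) = (0*19)*(-17) = 0*(-17) = 0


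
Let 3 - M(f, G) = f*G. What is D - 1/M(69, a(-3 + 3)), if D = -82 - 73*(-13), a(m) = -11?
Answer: 660653/762 ≈ 867.00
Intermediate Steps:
M(f, G) = 3 - G*f (M(f, G) = 3 - f*G = 3 - G*f)
D = 867 (D = -82 + 949 = 867)
D - 1/M(69, a(-3 + 3)) = 867 - 1/(3 - 1*(-11)*69) = 867 - 1/(3 + 759) = 867 - 1/762 = 660653/762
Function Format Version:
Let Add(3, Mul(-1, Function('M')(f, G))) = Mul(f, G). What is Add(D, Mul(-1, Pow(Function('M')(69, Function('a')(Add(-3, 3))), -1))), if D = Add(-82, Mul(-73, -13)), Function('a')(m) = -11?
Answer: Rational(660653, 762) ≈ 867.00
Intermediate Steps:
Function('M')(f, G) = Add(3, Mul(-1, G, f)) (Function('M')(f, G) = Add(3, Mul(-1, Mul(f, G))) = Add(3, Mul(-1, Mul(G, f))) = Add(3, Mul(-1, G, f)))
D = 867 (D = Add(-82, 949) = 867)
Add(D, Mul(-1, Pow(Function('M')(69, Function('a')(Add(-3, 3))), -1))) = Add(867, Mul(-1, Pow(Add(3, Mul(-1, -11, 69)), -1))) = Add(867, Mul(-1, Pow(Add(3, 759), -1))) = Add(867, Mul(-1, Pow(762, -1))) = Add(867, Mul(-1, Rational(1, 762))) = Add(867, Rational(-1, 762)) = Rational(660653, 762)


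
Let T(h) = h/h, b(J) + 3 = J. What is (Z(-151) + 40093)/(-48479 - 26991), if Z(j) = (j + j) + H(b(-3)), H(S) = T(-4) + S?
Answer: -19893/37735 ≈ -0.52718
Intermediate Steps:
b(J) = -3 + J
T(h) = 1
H(S) = 1 + S
Z(j) = -5 + 2*j (Z(j) = (j + j) + (1 + (-3 - 3)) = 2*j + (1 - 6) = 2*j - 5 = -5 + 2*j)
(Z(-151) + 40093)/(-48479 - 26991) = ((-5 + 2*(-151)) + 40093)/(-48479 - 26991) = ((-5 - 302) + 40093)/(-75470) = (-307 + 40093)*(-1/75470) = 39786*(-1/75470) = -19893/37735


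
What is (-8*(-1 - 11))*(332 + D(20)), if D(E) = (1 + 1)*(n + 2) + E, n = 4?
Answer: 34944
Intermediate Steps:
D(E) = 12 + E (D(E) = (1 + 1)*(4 + 2) + E = 2*6 + E = 12 + E)
(-8*(-1 - 11))*(332 + D(20)) = (-8*(-1 - 11))*(332 + (12 + 20)) = (-8*(-12))*(332 + 32) = 96*364 = 34944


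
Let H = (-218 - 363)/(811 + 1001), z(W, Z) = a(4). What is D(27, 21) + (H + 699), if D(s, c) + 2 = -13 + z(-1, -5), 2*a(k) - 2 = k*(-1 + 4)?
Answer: 1251511/1812 ≈ 690.68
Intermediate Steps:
a(k) = 1 + 3*k/2 (a(k) = 1 + (k*(-1 + 4))/2 = 1 + (k*3)/2 = 1 + (3*k)/2 = 1 + 3*k/2)
z(W, Z) = 7 (z(W, Z) = 1 + (3/2)*4 = 1 + 6 = 7)
D(s, c) = -8 (D(s, c) = -2 + (-13 + 7) = -2 - 6 = -8)
H = -581/1812 ≈ -0.32064
D(27, 21) + (H + 699) = -8 + (-581/1812 + 699) = -8 + 1266007/1812 = 1251511/1812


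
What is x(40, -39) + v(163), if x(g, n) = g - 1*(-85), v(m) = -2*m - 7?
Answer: -208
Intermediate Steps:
v(m) = -7 - 2*m
x(g, n) = 85 + g (x(g, n) = g + 85 = 85 + g)
x(40, -39) + v(163) = (85 + 40) + (-7 - 2*163) = 125 + (-7 - 326) = 125 - 333 = -208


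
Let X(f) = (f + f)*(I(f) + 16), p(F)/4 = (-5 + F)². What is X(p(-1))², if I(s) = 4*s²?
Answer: 570850600550400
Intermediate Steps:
p(F) = 4*(-5 + F)²
X(f) = 2*f*(16 + 4*f²) (X(f) = (f + f)*(4*f² + 16) = (2*f)*(16 + 4*f²) = 2*f*(16 + 4*f²))
X(p(-1))² = (8*(4*(-5 - 1)²)*(4 + (4*(-5 - 1)²)²))² = (8*(4*(-6)²)*(4 + (4*(-6)²)²))² = (8*(4*36)*(4 + (4*36)²))² = (8*144*(4 + 144²))² = (8*144*(4 + 20736))² = (8*144*20740)² = 23892480² = 570850600550400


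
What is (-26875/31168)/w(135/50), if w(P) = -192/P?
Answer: 48375/3989504 ≈ 0.012126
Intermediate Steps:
(-26875/31168)/w(135/50) = (-26875/31168)/((-192/(135/50))) = (-26875*1/31168)/((-192/(135*(1/50)))) = -26875/(31168*((-192/27/10))) = -26875/(31168*((-192*10/27))) = -26875/(31168*(-640/9)) = -26875/31168*(-9/640) = 48375/3989504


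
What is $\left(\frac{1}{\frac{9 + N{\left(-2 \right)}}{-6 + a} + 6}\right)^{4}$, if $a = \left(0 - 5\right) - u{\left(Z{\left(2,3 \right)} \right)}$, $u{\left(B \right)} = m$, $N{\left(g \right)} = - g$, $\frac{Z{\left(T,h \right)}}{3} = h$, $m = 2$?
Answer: $\frac{28561}{20151121} \approx 0.0014173$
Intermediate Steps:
$Z{\left(T,h \right)} = 3 h$
$u{\left(B \right)} = 2$
$a = -7$ ($a = \left(0 - 5\right) - 2 = -5 - 2 = -7$)
$\left(\frac{1}{\frac{9 + N{\left(-2 \right)}}{-6 + a} + 6}\right)^{4} = \left(\frac{1}{\frac{9 - -2}{-6 - 7} + 6}\right)^{4} = \left(\frac{1}{\frac{9 + 2}{-13} + 6}\right)^{4} = \left(\frac{1}{11 \left(- \frac{1}{13}\right) + 6}\right)^{4} = \left(\frac{1}{- \frac{11}{13} + 6}\right)^{4} = \left(\frac{1}{\frac{67}{13}}\right)^{4} = \left(\frac{13}{67}\right)^{4} = \frac{28561}{20151121}$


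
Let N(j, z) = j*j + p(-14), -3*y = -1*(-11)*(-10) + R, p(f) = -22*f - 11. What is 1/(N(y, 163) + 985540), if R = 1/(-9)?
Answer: 729/719657254 ≈ 1.0130e-6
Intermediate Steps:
R = -⅑ ≈ -0.11111
p(f) = -11 - 22*f
y = 991/27 (y = -(-1*(-11)*(-10) - ⅑)/3 = -(11*(-10) - ⅑)/3 = -(-110 - ⅑)/3 = -⅓*(-991/9) = 991/27 ≈ 36.704)
N(j, z) = 297 + j² (N(j, z) = j*j + (-11 - 22*(-14)) = j² + (-11 + 308) = j² + 297 = 297 + j²)
1/(N(y, 163) + 985540) = 1/((297 + (991/27)²) + 985540) = 1/((297 + 982081/729) + 985540) = 1/(1198594/729 + 985540) = 1/(719657254/729) = 729/719657254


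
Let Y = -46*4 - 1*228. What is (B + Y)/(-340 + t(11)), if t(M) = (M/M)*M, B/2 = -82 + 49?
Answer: 478/329 ≈ 1.4529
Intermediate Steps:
B = -66 (B = 2*(-82 + 49) = 2*(-33) = -66)
Y = -412 (Y = -184 - 228 = -412)
t(M) = M (t(M) = 1*M = M)
(B + Y)/(-340 + t(11)) = (-66 - 412)/(-340 + 11) = -478/(-329) = -478*(-1/329) = 478/329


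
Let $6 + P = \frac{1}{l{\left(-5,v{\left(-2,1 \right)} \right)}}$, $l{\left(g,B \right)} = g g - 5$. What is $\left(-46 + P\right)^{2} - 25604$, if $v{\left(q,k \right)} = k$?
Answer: $- \frac{9162079}{400} \approx -22905.0$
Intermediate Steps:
$l{\left(g,B \right)} = -5 + g^{2}$ ($l{\left(g,B \right)} = g^{2} - 5 = -5 + g^{2}$)
$P = - \frac{119}{20}$ ($P = -6 + \frac{1}{-5 + \left(-5\right)^{2}} = -6 + \frac{1}{-5 + 25} = -6 + \frac{1}{20} = - \frac{119}{20} \approx -5.95$)
$\left(-46 + P\right)^{2} - 25604 = \left(-46 - \frac{119}{20}\right)^{2} - 25604 = \left(- \frac{1039}{20}\right)^{2} - 25604 = \frac{1079521}{400} - 25604 = - \frac{9162079}{400}$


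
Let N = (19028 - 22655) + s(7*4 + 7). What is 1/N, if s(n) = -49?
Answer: -1/3676 ≈ -0.00027203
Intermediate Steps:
N = -3676 (N = (19028 - 22655) - 49 = -3627 - 49 = -3676)
1/N = 1/(-3676) = -1/3676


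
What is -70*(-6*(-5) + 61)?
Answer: -6370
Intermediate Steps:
-70*(-6*(-5) + 61) = -70*(30 + 61) = -70*91 = -6370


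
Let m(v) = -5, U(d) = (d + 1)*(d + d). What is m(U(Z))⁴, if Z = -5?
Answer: 625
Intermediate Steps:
U(d) = 2*d*(1 + d) (U(d) = (1 + d)*(2*d) = 2*d*(1 + d))
m(U(Z))⁴ = (-5)⁴ = 625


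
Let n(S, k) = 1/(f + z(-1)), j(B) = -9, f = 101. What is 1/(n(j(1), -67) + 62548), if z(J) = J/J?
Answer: 102/6379897 ≈ 1.5988e-5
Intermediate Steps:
z(J) = 1
n(S, k) = 1/102 (n(S, k) = 1/(101 + 1) = 1/102)
1/(n(j(1), -67) + 62548) = 1/(1/102 + 62548) = 1/(6379897/102) = 102/6379897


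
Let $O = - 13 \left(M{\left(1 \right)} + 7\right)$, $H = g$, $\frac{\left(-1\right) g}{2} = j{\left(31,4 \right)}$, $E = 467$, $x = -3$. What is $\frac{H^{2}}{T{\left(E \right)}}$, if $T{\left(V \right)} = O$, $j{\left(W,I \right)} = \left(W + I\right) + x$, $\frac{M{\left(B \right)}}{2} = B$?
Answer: $- \frac{4096}{117} \approx -35.009$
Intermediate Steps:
$M{\left(B \right)} = 2 B$
$j{\left(W,I \right)} = -3 + I + W$ ($j{\left(W,I \right)} = \left(W + I\right) - 3 = \left(I + W\right) - 3 = -3 + I + W$)
$g = -64$ ($g = - 2 \left(-3 + 4 + 31\right) = \left(-2\right) 32 = -64$)
$H = -64$
$O = -117$ ($O = - 13 \left(2 \cdot 1 + 7\right) = - 13 \left(2 + 7\right) = \left(-13\right) 9 = -117$)
$T{\left(V \right)} = -117$
$\frac{H^{2}}{T{\left(E \right)}} = \frac{\left(-64\right)^{2}}{-117} = 4096 \left(- \frac{1}{117}\right) = - \frac{4096}{117}$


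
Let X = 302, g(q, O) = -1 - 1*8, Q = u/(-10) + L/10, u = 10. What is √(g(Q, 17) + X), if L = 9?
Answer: √293 ≈ 17.117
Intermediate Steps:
Q = -⅒ (Q = 10/(-10) + 9/10 = 10*(-⅒) + 9*(⅒) = -1 + 9/10 = -⅒ ≈ -0.10000)
g(q, O) = -9 (g(q, O) = -1 - 8 = -9)
√(g(Q, 17) + X) = √(-9 + 302) = √293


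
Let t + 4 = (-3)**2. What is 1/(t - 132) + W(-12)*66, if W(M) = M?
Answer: -100585/127 ≈ -792.01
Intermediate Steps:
t = 5 (t = -4 + (-3)**2 = -4 + 9 = 5)
1/(t - 132) + W(-12)*66 = 1/(5 - 132) - 12*66 = 1/(-127) - 792 = -1/127 - 792 = -100585/127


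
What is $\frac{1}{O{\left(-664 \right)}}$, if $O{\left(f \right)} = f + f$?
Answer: $- \frac{1}{1328} \approx -0.00075301$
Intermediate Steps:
$O{\left(f \right)} = 2 f$
$\frac{1}{O{\left(-664 \right)}} = \frac{1}{2 \left(-664\right)} = \frac{1}{-1328} = - \frac{1}{1328}$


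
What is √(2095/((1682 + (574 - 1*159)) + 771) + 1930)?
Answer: √3970269195/1434 ≈ 43.940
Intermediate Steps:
√(2095/((1682 + (574 - 1*159)) + 771) + 1930) = √(2095/((1682 + (574 - 159)) + 771) + 1930) = √(2095/((1682 + 415) + 771) + 1930) = √(2095/(2097 + 771) + 1930) = √(2095/2868 + 1930) = √(5537335/2868) = √3970269195/1434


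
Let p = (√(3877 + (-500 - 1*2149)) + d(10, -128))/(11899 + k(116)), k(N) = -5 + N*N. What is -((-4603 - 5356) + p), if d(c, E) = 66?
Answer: 42076764/4225 - √307/12675 ≈ 9959.0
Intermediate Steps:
k(N) = -5 + N²
p = 11/4225 + √307/12675 (p = (√(3877 + (-500 - 1*2149)) + 66)/(11899 + (-5 + 116²)) = (√(3877 + (-500 - 2149)) + 66)/(11899 + (-5 + 13456)) = (√(3877 - 2649) + 66)/(11899 + 13451) = (√1228 + 66)/25350 = (2*√307 + 66)*(1/25350) = (66 + 2*√307)*(1/25350) = 11/4225 + √307/12675 ≈ 0.0039859)
-((-4603 - 5356) + p) = -((-4603 - 5356) + (11/4225 + √307/12675)) = -(-9959 + (11/4225 + √307/12675)) = -(-42076764/4225 + √307/12675) = 42076764/4225 - √307/12675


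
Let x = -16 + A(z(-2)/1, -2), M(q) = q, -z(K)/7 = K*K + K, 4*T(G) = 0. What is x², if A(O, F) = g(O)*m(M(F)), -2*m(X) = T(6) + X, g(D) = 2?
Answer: 196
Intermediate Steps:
T(G) = 0 (T(G) = (¼)*0 = 0)
z(K) = -7*K - 7*K² (z(K) = -7*(K*K + K) = -7*(K² + K) = -7*(K + K²) = -7*K - 7*K²)
m(X) = -X/2 (m(X) = -(0 + X)/2 = -X/2)
A(O, F) = -F (A(O, F) = 2*(-F/2) = -F)
x = -14 (x = -16 - 1*(-2) = -16 + 2 = -14)
x² = (-14)² = 196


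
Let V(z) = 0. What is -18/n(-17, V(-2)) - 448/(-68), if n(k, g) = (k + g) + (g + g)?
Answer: 130/17 ≈ 7.6471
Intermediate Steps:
n(k, g) = k + 3*g (n(k, g) = (g + k) + 2*g = k + 3*g)
-18/n(-17, V(-2)) - 448/(-68) = -18/(-17 + 3*0) - 448/(-68) = -18/(-17 + 0) - 448*(-1/68) = -18/(-17) + 112/17 = -18*(-1/17) + 112/17 = 18/17 + 112/17 = 130/17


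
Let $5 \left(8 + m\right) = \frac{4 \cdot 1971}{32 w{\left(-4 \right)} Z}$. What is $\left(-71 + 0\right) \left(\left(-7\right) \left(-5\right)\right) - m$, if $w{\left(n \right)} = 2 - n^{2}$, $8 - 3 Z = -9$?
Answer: $- \frac{23575127}{9520} \approx -2476.4$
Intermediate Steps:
$Z = \frac{17}{3}$ ($Z = \frac{8}{3} - -3 = \frac{8}{3} + 3 = \frac{17}{3} \approx 5.6667$)
$m = - \frac{82073}{9520}$ ($m = -8 + \frac{4 \cdot 1971 \frac{1}{32 \left(2 - \left(-4\right)^{2}\right) \frac{17}{3}}}{5} = -8 + \frac{7884 \frac{1}{32 \left(2 - 16\right) \frac{17}{3}}}{5} = -8 + \frac{7884 \frac{1}{32 \left(-14\right) \frac{17}{3}}}{5} = -8 + \frac{7884 \frac{1}{\left(-448\right) \frac{17}{3}}}{5} = -8 + \frac{7884 \frac{1}{- \frac{7616}{3}}}{5} = -8 + \frac{7884 \left(- \frac{3}{7616}\right)}{5} = -8 + \frac{1}{5} \left(- \frac{5913}{1904}\right) = -8 - \frac{5913}{9520} = - \frac{82073}{9520} \approx -8.6211$)
$\left(-71 + 0\right) \left(\left(-7\right) \left(-5\right)\right) - m = \left(-71 + 0\right) \left(\left(-7\right) \left(-5\right)\right) - - \frac{82073}{9520} = \left(-71\right) 35 + \frac{82073}{9520} = -2485 + \frac{82073}{9520} = - \frac{23575127}{9520}$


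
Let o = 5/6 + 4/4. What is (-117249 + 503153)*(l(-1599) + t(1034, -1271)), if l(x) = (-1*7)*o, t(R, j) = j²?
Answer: 1870200573688/3 ≈ 6.2340e+11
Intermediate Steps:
o = 11/6 (o = 5*(⅙) + 4*(¼) = ⅚ + 1 = 11/6 ≈ 1.8333)
l(x) = -77/6 (l(x) = -1*7*(11/6) = -7*11/6 = -77/6)
(-117249 + 503153)*(l(-1599) + t(1034, -1271)) = (-117249 + 503153)*(-77/6 + (-1271)²) = 385904*(-77/6 + 1615441) = 385904*(9692569/6) = 1870200573688/3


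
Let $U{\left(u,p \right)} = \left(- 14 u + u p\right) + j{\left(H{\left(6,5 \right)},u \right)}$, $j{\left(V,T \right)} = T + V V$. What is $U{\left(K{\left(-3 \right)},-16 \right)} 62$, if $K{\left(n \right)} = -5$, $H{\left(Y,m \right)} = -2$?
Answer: $9238$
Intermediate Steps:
$j{\left(V,T \right)} = T + V^{2}$
$U{\left(u,p \right)} = 4 - 13 u + p u$ ($U{\left(u,p \right)} = \left(- 14 u + u p\right) + \left(u + \left(-2\right)^{2}\right) = \left(- 14 u + p u\right) + \left(u + 4\right) = \left(- 14 u + p u\right) + \left(4 + u\right) = 4 - 13 u + p u$)
$U{\left(K{\left(-3 \right)},-16 \right)} 62 = \left(4 - -65 - -80\right) 62 = \left(4 + 65 + 80\right) 62 = 149 \cdot 62 = 9238$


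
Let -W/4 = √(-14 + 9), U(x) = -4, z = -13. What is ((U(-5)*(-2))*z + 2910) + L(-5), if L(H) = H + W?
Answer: 2801 - 4*I*√5 ≈ 2801.0 - 8.9443*I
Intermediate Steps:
W = -4*I*√5 (W = -4*√(-14 + 9) = -4*I*√5 ≈ -8.9443*I)
L(H) = H - 4*I*√5
((U(-5)*(-2))*z + 2910) + L(-5) = (-4*(-2)*(-13) + 2910) + (-5 - 4*I*√5) = (8*(-13) + 2910) + (-5 - 4*I*√5) = (-104 + 2910) + (-5 - 4*I*√5) = 2806 + (-5 - 4*I*√5) = 2801 - 4*I*√5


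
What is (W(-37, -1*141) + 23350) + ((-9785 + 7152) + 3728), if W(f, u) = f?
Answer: 24408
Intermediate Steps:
(W(-37, -1*141) + 23350) + ((-9785 + 7152) + 3728) = (-37 + 23350) + ((-9785 + 7152) + 3728) = 23313 + (-2633 + 3728) = 23313 + 1095 = 24408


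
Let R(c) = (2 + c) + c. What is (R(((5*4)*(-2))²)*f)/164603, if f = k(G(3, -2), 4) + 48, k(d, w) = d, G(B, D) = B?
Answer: 163302/164603 ≈ 0.99210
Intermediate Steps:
R(c) = 2 + 2*c
f = 51 (f = 3 + 48 = 51)
(R(((5*4)*(-2))²)*f)/164603 = ((2 + 2*((5*4)*(-2))²)*51)/164603 = ((2 + 2*(20*(-2))²)*51)*(1/164603) = ((2 + 2*(-40)²)*51)*(1/164603) = ((2 + 2*1600)*51)*(1/164603) = ((2 + 3200)*51)*(1/164603) = (3202*51)*(1/164603) = 163302*(1/164603) = 163302/164603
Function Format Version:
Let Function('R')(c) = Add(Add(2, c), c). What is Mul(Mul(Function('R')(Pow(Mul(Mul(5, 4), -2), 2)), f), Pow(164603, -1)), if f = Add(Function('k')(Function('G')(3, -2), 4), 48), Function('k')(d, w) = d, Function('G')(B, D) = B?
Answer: Rational(163302, 164603) ≈ 0.99210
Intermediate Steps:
Function('R')(c) = Add(2, Mul(2, c))
f = 51 (f = Add(3, 48) = 51)
Mul(Mul(Function('R')(Pow(Mul(Mul(5, 4), -2), 2)), f), Pow(164603, -1)) = Mul(Mul(Add(2, Mul(2, Pow(Mul(Mul(5, 4), -2), 2))), 51), Pow(164603, -1)) = Mul(Mul(Add(2, Mul(2, Pow(Mul(20, -2), 2))), 51), Rational(1, 164603)) = Mul(Mul(Add(2, Mul(2, Pow(-40, 2))), 51), Rational(1, 164603)) = Mul(Mul(Add(2, Mul(2, 1600)), 51), Rational(1, 164603)) = Mul(Mul(Add(2, 3200), 51), Rational(1, 164603)) = Mul(Mul(3202, 51), Rational(1, 164603)) = Mul(163302, Rational(1, 164603)) = Rational(163302, 164603)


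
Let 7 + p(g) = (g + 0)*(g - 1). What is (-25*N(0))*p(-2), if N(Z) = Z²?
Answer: 0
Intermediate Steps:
p(g) = -7 + g*(-1 + g) (p(g) = -7 + (g + 0)*(g - 1) = -7 + g*(-1 + g))
(-25*N(0))*p(-2) = (-25*0²)*(-7 + (-2)² - 1*(-2)) = (-25*0)*(-7 + 4 + 2) = 0*(-1) = 0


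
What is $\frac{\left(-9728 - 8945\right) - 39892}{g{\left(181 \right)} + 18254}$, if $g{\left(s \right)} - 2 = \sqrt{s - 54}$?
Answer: $- \frac{1069162640}{333281409} + \frac{58565 \sqrt{127}}{333281409} \approx -3.206$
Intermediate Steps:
$g{\left(s \right)} = 2 + \sqrt{-54 + s}$ ($g{\left(s \right)} = 2 + \sqrt{s - 54} = 2 + \sqrt{-54 + s}$)
$\frac{\left(-9728 - 8945\right) - 39892}{g{\left(181 \right)} + 18254} = \frac{\left(-9728 - 8945\right) - 39892}{\left(2 + \sqrt{-54 + 181}\right) + 18254} = \frac{\left(-9728 - 8945\right) - 39892}{\left(2 + \sqrt{127}\right) + 18254} = \frac{-18673 - 39892}{18256 + \sqrt{127}} = - \frac{58565}{18256 + \sqrt{127}}$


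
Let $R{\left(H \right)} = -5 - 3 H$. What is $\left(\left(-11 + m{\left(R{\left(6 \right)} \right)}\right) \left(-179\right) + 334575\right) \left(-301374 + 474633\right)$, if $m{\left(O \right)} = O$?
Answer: $59022584199$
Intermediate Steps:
$\left(\left(-11 + m{\left(R{\left(6 \right)} \right)}\right) \left(-179\right) + 334575\right) \left(-301374 + 474633\right) = \left(\left(-11 - 23\right) \left(-179\right) + 334575\right) \left(-301374 + 474633\right) = \left(\left(-11 - 23\right) \left(-179\right) + 334575\right) 173259 = \left(\left(-34\right) \left(-179\right) + 334575\right) 173259 = \left(6086 + 334575\right) 173259 = 340661 \cdot 173259 = 59022584199$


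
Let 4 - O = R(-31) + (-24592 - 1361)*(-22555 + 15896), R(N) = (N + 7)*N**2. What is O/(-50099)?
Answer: 172797959/50099 ≈ 3449.1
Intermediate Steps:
R(N) = N**2*(7 + N) (R(N) = (7 + N)*N**2 = N**2*(7 + N))
O = -172797959 (O = 4 - ((-31)**2*(7 - 31) + (-24592 - 1361)*(-22555 + 15896)) = 4 - (961*(-24) - 25953*(-6659)) = 4 - (-23064 + 172821027) = 4 - 1*172797963 = 4 - 172797963 = -172797959)
O/(-50099) = -172797959/(-50099) = -172797959*(-1/50099) = 172797959/50099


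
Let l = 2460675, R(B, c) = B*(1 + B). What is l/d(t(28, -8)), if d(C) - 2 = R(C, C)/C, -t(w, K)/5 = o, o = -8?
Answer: 57225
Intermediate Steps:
t(w, K) = 40 (t(w, K) = -5*(-8) = 40)
d(C) = 3 + C (d(C) = 2 + (C*(1 + C))/C = 2 + (1 + C) = 3 + C)
l/d(t(28, -8)) = 2460675/(3 + 40) = 2460675/43 = 2460675*(1/43) = 57225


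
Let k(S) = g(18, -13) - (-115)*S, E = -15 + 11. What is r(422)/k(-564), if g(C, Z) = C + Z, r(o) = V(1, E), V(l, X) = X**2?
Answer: -16/64855 ≈ -0.00024670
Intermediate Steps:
E = -4
r(o) = 16 (r(o) = (-4)**2 = 16)
k(S) = 5 + 115*S (k(S) = (18 - 13) - (-115)*S = 5 + 115*S)
r(422)/k(-564) = 16/(5 + 115*(-564)) = 16/(5 - 64860) = 16/(-64855) = 16*(-1/64855) = -16/64855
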